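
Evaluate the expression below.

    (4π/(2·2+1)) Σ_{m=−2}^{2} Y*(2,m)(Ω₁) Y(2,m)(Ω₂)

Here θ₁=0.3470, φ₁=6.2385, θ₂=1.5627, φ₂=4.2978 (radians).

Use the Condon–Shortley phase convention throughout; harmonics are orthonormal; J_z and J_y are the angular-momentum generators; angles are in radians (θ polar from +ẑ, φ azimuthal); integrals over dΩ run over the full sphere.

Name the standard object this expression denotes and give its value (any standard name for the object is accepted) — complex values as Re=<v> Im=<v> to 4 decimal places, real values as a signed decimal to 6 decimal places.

This sum is the spherical-harmonic addition theorem: it equals the Legendre polynomial P_l(cos γ) of the angle γ between the two directions.
Addition theorem: P_2(cos γ) = (4π/5) Σ_m Y*_{lm}(Ω₁) Y_{lm}(Ω₂), m = −2…2:
  m=-2: (0.04450 - 0.00399j) × (-0.26090 - 0.28481j) = -0.01274 - 0.01163j  (running Σ = -0.01274 - 0.01163j)
  m=-1: (0.24682 - 0.01104j) × (-0.00252 + 0.00572j) = -0.00056 + 0.00144j  (running Σ = -0.01330 - 0.01019j)
  m=0: (0.52136 + 0.00000j) × (-0.31533 + 0.00000j) = -0.16440 + 0.00000j  (running Σ = -0.17770 - 0.01019j)
  m=1: (-0.24682 - 0.01104j) × (0.00252 + 0.00572j) = -0.00056 - 0.00144j  (running Σ = -0.17826 - 0.01163j)
  m=2: (0.04450 + 0.00399j) × (-0.26090 + 0.28481j) = -0.01274 + 0.01163j  (running Σ = -0.19101 + 0.00000j)
Accumulated sum -0.19101 + 0.00000j; after 4π/(2l+1) scaling, -0.48005 + 0.00000j ⇒ P_2 = -0.480049

Legendre polynomial (addition theorem), -0.480049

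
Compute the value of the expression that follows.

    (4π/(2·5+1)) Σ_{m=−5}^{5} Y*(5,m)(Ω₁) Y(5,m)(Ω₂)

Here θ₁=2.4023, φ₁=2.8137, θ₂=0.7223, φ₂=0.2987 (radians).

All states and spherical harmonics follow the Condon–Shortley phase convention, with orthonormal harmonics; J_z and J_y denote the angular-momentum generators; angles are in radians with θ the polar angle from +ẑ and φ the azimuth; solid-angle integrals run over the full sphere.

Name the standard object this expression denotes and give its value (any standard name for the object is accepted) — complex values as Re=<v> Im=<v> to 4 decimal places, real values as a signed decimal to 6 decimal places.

This sum is the spherical-harmonic addition theorem: it equals the Legendre polynomial P_l(cos γ) of the angle γ between the two directions.
Term-by-term m-sum for l=5 (normalisation 4π/11 = 1.142397):
  term(m=-5) = (0.003777, 0.000033)   from Y*(Ω₁)=(0.004422, 0.064293), Y(Ω₂)=(0.004526, -0.058441)
  term(m=-4) = (0.037846, 0.027898)   from Y*(Ω₁)=(-0.057292, 0.216038), Y(Ω₂)=(0.077245, -0.195668)
  term(m=-3) = (0.051195, 0.160384)   from Y*(Ω₁)=(-0.229443, 0.344824), Y(Ω₂)=(0.253911, -0.317418)
  term(m=-2) = (-0.043370, 0.131928)   from Y*(Ω₁)=(-0.287528, 0.221217), Y(Ω₂)=(0.316503, -0.215326)
  term(m=-1) = (-0.003210, 0.002324)   from Y*(Ω₁)=(0.078288, -0.026631), Y(Ω₂)=(-0.045799, 0.014102)
  term(m=+0) = (-0.149481, 0.000000)   from Y*(Ω₁)=(0.383595, -0.000000), Y(Ω₂)=(-0.389683, 0.000000)
  term(m=+1) = (-0.003210, -0.002324)   from Y*(Ω₁)=(-0.078288, -0.026631), Y(Ω₂)=(0.045799, 0.014102)
  term(m=+2) = (-0.043370, -0.131928)   from Y*(Ω₁)=(-0.287528, -0.221217), Y(Ω₂)=(0.316503, 0.215326)
  term(m=+3) = (0.051195, -0.160384)   from Y*(Ω₁)=(0.229443, 0.344824), Y(Ω₂)=(-0.253911, -0.317418)
  term(m=+4) = (0.037846, -0.027898)   from Y*(Ω₁)=(-0.057292, -0.216038), Y(Ω₂)=(0.077245, 0.195668)
  term(m=+5) = (0.003777, -0.000033)   from Y*(Ω₁)=(-0.004422, 0.064293), Y(Ω₂)=(-0.004526, -0.058441)
Accumulated sum (-0.057003, -0.000000); after 4π/(2l+1) scaling, (-0.065120, -0.000000) ⇒ P_5 = -0.065120

Legendre polynomial (addition theorem), -0.065120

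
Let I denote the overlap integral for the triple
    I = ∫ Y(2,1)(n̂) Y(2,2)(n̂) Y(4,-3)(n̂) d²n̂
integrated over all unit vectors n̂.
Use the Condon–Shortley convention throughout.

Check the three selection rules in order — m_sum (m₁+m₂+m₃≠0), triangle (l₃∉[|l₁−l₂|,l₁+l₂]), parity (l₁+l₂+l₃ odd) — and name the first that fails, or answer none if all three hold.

none

Σmᵢ = 0  ✓
l₃∈[|l₁−l₂|,l₁+l₂]=[0,4], have l₃=4  ✓
Σlᵢ = 8 ⇒ even  ✓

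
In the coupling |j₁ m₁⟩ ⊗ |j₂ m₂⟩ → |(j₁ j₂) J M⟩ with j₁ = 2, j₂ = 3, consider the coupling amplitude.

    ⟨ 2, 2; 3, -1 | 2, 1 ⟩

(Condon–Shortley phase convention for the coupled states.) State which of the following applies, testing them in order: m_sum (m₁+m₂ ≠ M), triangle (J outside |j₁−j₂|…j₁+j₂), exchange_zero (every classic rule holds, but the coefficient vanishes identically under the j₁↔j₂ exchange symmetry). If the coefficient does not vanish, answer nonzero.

m-sum: m₁+m₂ = 2+(-1) = 1, M = 1  ✓
triangle: |j₁−j₂| = 1 ≤ J = 2 ≤ j₁+j₂ = 5  ✓
exchange: j₁≠j₂ or m₁≠m₂ — the exchange symmetry imposes no constraint here
value check: CG = +√(3/14) = +0.462910 ≠ 0

nonzero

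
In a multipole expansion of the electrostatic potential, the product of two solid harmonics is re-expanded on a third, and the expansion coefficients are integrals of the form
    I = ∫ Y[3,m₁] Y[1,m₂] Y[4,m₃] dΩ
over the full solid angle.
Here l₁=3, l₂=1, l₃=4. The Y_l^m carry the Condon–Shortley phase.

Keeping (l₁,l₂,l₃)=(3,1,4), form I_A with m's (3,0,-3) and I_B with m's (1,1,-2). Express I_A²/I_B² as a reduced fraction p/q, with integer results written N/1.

7/15

Shared (l₁,l₂,l₃)=(3,1,4): N and (l;000)² cancel in I_A²/I_B².
A: Δ = 0!·6!·2!/9! = 1/252; Racah Σ t=0..0: t=0:+1/720 = 1/720; ⇒ 3j(3 1 4; 3 0 -3)² = 1/36, sgn -1
B: Δ = 0!·6!·2!/9! = 1/252; Racah Σ t=0..0: t=0:+1/96 = 1/96; ⇒ 3j(3 1 4; 1 1 -2)² = 5/84, sgn +1
I_A²/I_B² = (1/36)/(5/84) = 7/15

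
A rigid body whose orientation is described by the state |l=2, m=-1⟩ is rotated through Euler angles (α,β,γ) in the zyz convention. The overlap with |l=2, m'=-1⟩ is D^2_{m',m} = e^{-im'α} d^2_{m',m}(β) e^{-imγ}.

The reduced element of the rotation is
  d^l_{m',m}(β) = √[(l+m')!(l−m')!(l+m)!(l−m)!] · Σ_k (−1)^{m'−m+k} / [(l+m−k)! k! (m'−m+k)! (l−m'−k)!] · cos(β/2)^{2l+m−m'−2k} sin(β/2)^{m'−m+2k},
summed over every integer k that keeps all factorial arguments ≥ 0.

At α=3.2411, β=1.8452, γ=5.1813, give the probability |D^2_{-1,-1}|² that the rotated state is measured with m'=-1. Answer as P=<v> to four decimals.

P=0.3159

Split into d^2_{-1,-1}(β=1.8452) × two z-phases.
With c≡cos(β/2)=0.603750 and s≡sin(β/2)=0.797174, N=[1·6·1·6]^{1/2}=6.000000
k∈{0,1} keeps every argument non-negative
  k=0: (−1)^0·6.0000/(6)·0.6037^4·0.7972^0 = +0.132870
  k=1: (−1)^1·6.0000/(2)·0.6037^2·0.7972^2 = -0.694930
d^2_{-1,-1}(1.8452) = +0.132870 -0.694930 = -0.562060
|D^2_{-1,-1}|² = |d^2_{-1,-1}(β)|² = (-0.562060)² = 0.315912 (the z-rotation phases have unit modulus)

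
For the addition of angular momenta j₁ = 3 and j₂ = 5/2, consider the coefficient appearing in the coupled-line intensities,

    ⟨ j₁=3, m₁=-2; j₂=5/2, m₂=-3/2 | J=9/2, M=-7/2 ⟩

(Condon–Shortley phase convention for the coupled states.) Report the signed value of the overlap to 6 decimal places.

j₁+j₂−J=1  J+j₁−j₂=5  J−j₁+j₂=4  j₁+j₂+J+1=11
(j₁±m₁, j₂±m₂, J±M) = (1,5,1,4,1,8)
P² = 921600/11
sum k=0..1:
  [0] +1/720 = 1/720
  [1] −1/576 = -1/576
S = -1/2880
C² = P²·S² = 1/99 ; C = -0.100504

−√(1/99) = -0.100504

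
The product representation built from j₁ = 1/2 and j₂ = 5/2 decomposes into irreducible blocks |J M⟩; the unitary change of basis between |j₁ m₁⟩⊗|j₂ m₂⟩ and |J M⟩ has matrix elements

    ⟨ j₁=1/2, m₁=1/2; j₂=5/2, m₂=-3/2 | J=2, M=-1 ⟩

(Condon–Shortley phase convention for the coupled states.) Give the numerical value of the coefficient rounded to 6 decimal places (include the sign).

j₁+j₂−J=1  J+j₁−j₂=0  J−j₁+j₂=4  j₁+j₂+J+1=6
(j₁±m₁, j₂±m₂, J±M) = (1,0,1,4,1,3)
P² = 24
sum k=0..0:
  [0] +1/6 = 1/6
S = 1/6
C² = P²·S² = 2/3 ; C = +0.816497

+√(2/3) ≈ +0.816497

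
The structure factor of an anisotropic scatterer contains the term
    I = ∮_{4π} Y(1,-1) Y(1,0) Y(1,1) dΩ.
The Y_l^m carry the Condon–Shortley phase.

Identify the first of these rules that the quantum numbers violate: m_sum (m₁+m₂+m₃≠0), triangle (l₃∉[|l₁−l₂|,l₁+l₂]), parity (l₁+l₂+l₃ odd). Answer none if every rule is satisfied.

m₁+m₂+m₃ = -1 + 0 + 1 = 0  ✓
triangle: |1−1|=0 ≤ l₃=1 ≤ 1+1=2  ✓
parity: l₁+l₂+l₃ = 3 is odd  ✗

parity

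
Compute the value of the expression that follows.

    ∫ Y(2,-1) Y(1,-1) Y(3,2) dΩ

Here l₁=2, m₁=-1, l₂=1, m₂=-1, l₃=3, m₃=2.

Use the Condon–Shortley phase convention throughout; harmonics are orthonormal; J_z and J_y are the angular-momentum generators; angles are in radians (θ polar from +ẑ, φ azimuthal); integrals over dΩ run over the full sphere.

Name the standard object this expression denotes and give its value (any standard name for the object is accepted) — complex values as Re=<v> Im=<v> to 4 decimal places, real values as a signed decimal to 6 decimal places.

This is a Gaunt coefficient — the integral of a triple product of spherical harmonics over the sphere.
Rules hold: Σm=0, L=6 even, 1≤3≤3.
N = 5·3·7 = 105
Δ = 0!·4!·2!/7! = 1/105
Racah Σ t=0..0: t=0:+1/4 = 1/4
⇒ 3j(2 1 3; 0 0 0)² = 3/35, sgn -1
Racah Σ t=0..0: t=0:+1/12 = 1/12
⇒ 3j(2 1 3; -1 -1 2)² = 2/21, sgn -1
4πI² = N·(3j₀)²·(3jₘ)² = 6/7
I = +1·√(0.857143/4π) = 0.26116903

Gaunt coefficient, +0.261169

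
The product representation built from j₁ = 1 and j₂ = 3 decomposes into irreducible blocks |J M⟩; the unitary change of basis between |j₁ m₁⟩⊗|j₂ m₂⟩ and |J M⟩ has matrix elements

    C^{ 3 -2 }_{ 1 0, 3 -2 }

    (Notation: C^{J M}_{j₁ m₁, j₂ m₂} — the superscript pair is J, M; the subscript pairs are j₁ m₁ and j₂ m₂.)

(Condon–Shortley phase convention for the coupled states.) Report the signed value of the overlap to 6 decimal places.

+√(1/3) = +0.577350

triangle: 1!×1!×5!/8! = 120/40320
(j±m)!: 1!×1!×1!×5!×1!×5! = 14400
prefactor² = (2J+1)×Δ×N² = 300
  k=0: +1/(0!×1!×1!×1!×0!×4!) = 1/24
  k=1: −1/(1!×0!×0!×0!×1!×5!) = -1/120
Σ = 1/30  ⇒  CG² = 300×(1/30)² = 1/3
CG = +√(1/3) = +0.577350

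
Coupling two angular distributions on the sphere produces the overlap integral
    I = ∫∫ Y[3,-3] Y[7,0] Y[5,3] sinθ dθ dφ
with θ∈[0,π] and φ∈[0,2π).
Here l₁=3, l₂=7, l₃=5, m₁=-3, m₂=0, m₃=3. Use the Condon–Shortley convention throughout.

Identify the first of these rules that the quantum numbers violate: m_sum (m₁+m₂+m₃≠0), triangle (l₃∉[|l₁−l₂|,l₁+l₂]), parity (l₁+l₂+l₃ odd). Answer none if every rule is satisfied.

Σmᵢ = 0  ✓
l₃∈[|l₁−l₂|,l₁+l₂]=[4,10], have l₃=5  ✓
Σlᵢ = 15 ⇒ odd  ✗

parity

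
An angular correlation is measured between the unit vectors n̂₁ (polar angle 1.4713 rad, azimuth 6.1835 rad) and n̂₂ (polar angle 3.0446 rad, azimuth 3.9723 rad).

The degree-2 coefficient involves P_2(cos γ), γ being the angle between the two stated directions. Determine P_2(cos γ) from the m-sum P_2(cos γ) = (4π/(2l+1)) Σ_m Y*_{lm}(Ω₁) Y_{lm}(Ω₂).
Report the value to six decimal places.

-0.463288

Term-by-term m-sum for l=2 (normalisation 4π/5 = 2.513274):
  [-2]  conj(Y_{2,-2})(Ω₁) = 0.37489 - 0.07575j ; Y_{2,-2}(Ω₂) = -0.00033 - 0.00361j ; Δ = -0.00040 - 0.00133j
  [-1]  conj(Y_{2,-1})(Ω₁) = 0.07598 - 0.00760j ; Y_{2,-1}(Ω₂) = 0.05021 - 0.05498j ; Δ = 0.00340 - 0.00456j
  [+0]  conj(Y_{2,0})(Ω₁) = -0.30606 + 0.00000j ; Y_{2,0}(Ω₂) = 0.62191 + 0.00000j ; Δ = -0.19034 + 0.00000j
  [+1]  conj(Y_{2,1})(Ω₁) = -0.07598 - 0.00760j ; Y_{2,1}(Ω₂) = -0.05021 - 0.05498j ; Δ = 0.00340 + 0.00456j
  [+2]  conj(Y_{2,2})(Ω₁) = 0.37489 + 0.07575j ; Y_{2,2}(Ω₂) = -0.00033 + 0.00361j ; Δ = -0.00040 + 0.00133j
Σ over m = -0.18434 + 0.00000j; ×(4π/5) → -0.46329 + 0.00000j. Real part: -0.463288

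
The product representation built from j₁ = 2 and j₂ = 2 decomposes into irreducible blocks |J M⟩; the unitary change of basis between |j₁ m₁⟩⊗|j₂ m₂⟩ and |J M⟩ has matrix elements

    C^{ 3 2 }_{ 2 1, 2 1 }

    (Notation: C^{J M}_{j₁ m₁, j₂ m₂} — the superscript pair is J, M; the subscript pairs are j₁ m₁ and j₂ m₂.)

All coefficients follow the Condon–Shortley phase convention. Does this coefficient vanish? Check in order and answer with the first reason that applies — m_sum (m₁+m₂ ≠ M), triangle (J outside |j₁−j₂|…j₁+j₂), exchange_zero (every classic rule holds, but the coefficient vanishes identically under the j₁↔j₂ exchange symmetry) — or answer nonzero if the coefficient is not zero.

exchange_zero

m-sum: m₁+m₂ = 1+1 = 2, M = 2  ✓
triangle: |j₁−j₂| = 0 ≤ J = 3 ≤ j₁+j₂ = 4  ✓
exchange: j₁=j₂ and m₁=m₂, and (−1)^(j₁+j₂−J) = (−1)^1 = −1 forces ⟨j₁m₁;j₂m₂|JM⟩ = −⟨j₂m₂;j₁m₁|JM⟩ = −⟨j₁m₁;j₂m₂|JM⟩ ⇒ the coefficient vanishes identically
Racah sum check: Σ_k collapses to 0 ⇒ CG = 0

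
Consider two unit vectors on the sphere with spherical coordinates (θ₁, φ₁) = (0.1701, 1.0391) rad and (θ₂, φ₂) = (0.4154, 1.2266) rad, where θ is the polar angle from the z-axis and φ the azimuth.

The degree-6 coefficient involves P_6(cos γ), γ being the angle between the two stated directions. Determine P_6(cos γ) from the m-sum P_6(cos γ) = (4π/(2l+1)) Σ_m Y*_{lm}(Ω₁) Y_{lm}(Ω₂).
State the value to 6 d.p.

0.441828

Addition theorem: P_6(cos γ) = (4π/13) Σ_m Y*_{lm}(Ω₁) Y_{lm}(Ω₂), m = −6…6:
  m=-6: Y*=0.00001 - 0.00000j  Y=0.00099 - 0.00184j  product 0.00000 - 0.00000j
  m=-5: Y*=0.00011 - 0.00020j  Y=0.01620 + 0.00245j  product 0.00000 - 0.00000j
  m=-4: Y*=-0.00150 - 0.00241j  Y=0.01498 + 0.07622j  product 0.00016 - 0.00015j
  m=-3: Y*=-0.02393 + 0.00058j  Y=-0.20881 + 0.12466j  product 0.00492 - 0.00310j
  m=-2: Y*=-0.06645 + 0.11952j  Y=-0.37104 - 0.30523j  product 0.06113 - 0.02406j
  m=-1: Y*=0.24377 + 0.41444j  Y=0.15463 - 0.43135j  product 0.21647 - 0.04107j
  m=+0: Y*=0.73046 + 0.00000j  Y=-0.14826 + 0.00000j  product -0.10830 + 0.00000j
  m=+1: Y*=-0.24377 + 0.41444j  Y=-0.15463 - 0.43135j  product 0.21647 + 0.04107j
  m=+2: Y*=-0.06645 - 0.11952j  Y=-0.37104 + 0.30523j  product 0.06113 + 0.02406j
  m=+3: Y*=0.02393 + 0.00058j  Y=0.20881 + 0.12466j  product 0.00492 + 0.00310j
  m=+4: Y*=-0.00150 + 0.00241j  Y=0.01498 - 0.07622j  product 0.00016 + 0.00015j
  m=+5: Y*=-0.00011 - 0.00020j  Y=-0.01620 + 0.00245j  product 0.00000 + 0.00000j
  m=+6: Y*=0.00001 + 0.00000j  Y=0.00099 + 0.00184j  product 0.00000 + 0.00000j
Σ over m = 0.45707 - 0.00000j; ×(4π/13) → 0.44183 - 0.00000j. Real part: 0.441828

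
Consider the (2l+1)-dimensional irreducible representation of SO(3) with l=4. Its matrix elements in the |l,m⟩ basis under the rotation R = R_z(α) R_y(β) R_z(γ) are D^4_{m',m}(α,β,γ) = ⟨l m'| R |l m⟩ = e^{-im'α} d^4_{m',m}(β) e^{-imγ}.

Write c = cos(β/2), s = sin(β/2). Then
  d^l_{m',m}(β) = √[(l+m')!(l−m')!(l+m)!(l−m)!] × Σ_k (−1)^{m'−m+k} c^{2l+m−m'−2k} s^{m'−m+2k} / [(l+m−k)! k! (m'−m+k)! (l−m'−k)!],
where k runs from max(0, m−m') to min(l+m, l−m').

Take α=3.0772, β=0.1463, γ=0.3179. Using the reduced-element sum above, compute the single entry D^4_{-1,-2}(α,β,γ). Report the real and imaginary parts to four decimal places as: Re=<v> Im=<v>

First d^4_{-1,-2}(β=0.1463), then the phase factors e^{-i(-1)α} and e^{-i(-2)γ}:
c=cos(0.146300/2)=0.997326, s=sin(0.146300/2)=0.073085; N=√[6·120·2·720]=1018.233765
The bounds max(0,m−m')=0 and min(l+m,l−m')=2 give 3 terms
  k=0: (−1)^1·1018.2338/(240)·0.9973^7·0.0731^1 = -0.304314
  k=1: (−1)^2·1018.2338/(48)·0.9973^5·0.0731^3 = +0.008171
  k=2: (−1)^3·1018.2338/(72)·0.9973^3·0.0731^5 = -0.000029
d^4_{-1,-2}(0.1463) = -0.304314 +0.008171 -0.000029 = -0.296173
Phases: e^{-i·(-1)·3.0772}=-0.997928+0.064348i, e^{-i·(-2)·0.3179}=+0.804597+0.593821i ⇒ D=+0.249123+0.160175i

Re=0.2491 Im=0.1602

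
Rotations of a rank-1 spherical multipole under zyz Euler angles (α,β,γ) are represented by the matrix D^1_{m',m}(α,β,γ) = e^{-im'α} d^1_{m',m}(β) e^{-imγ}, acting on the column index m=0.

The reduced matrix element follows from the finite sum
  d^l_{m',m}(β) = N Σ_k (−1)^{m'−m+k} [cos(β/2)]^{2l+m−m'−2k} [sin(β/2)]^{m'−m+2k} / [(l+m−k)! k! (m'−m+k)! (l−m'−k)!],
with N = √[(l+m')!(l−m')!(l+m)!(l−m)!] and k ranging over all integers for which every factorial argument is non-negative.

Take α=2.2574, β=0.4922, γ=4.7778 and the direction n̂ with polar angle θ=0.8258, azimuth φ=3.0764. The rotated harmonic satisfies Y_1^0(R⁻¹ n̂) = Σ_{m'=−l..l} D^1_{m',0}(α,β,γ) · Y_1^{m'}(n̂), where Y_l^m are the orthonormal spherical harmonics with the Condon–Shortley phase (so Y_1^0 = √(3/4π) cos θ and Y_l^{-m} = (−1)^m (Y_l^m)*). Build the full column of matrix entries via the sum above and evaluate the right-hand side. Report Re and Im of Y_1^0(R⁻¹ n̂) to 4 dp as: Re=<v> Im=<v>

Need the full column D^1_{m',0} for m'=−1..1 at α=2.2574, β=0.4922, γ=4.7778.
cos(β/2)=0.969870, sin(β/2)=0.243623
d^1_{-1,0}: single k=1 term ⇒ +0.334155;  D = -0.211825+0.258436i
d^1_{0,0}: k∈[0..1] ⇒ +0.940648 -0.059352 = +0.881295;  D = +0.881295+0.000000i
d^1_{1,0}: single k=0 term ⇒ -0.334155;  D = +0.211825+0.258436i
Y_1^{m'}(θ=0.8258,φ=3.0764) and Σ D·Y over m':
  (-0.2118+0.2584i)·(-0.2534-0.0165i)  (+0.8813+0.0000i)·(+0.3313+0.0000i)  (+0.2118+0.2584i)·(+0.2534-0.0165i)
Y_1^0(R⁻¹ n̂) = +0.407853+0.000000i

Re=0.4079 Im=0.0000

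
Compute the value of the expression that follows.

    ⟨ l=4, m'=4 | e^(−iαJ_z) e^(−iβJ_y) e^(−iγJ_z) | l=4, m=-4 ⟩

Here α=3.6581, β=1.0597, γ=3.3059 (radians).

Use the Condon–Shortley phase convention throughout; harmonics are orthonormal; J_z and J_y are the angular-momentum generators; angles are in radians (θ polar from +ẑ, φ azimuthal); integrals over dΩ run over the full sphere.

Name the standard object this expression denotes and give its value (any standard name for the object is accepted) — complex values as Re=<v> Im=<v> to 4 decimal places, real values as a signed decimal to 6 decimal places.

Wigner D-matrix element, Re=0.0007 Im=-0.0042

This is a Wigner D-matrix element — the rotation-matrix element ⟨l m'| R(α,β,γ) |l m⟩ in the angular-momentum basis.
Split into d^4_{4,-4}(β=1.0597) × two z-phases.
Half-angle: c=0.862883, s=0.505404. N=√(40320·1·1·40320)=40320.000000
The bounds max(0,m−m')=0 and min(l+m,l−m')=0 give 1 term
  k=0: (−1)^8·40320.0000/(40320)·0.8629^0·0.5054^8 = +0.004257
d^4_{4,-4}(1.0597) = +0.004257
Phases: e^{-i·(4)·3.6581}=-0.475237-0.879858i, e^{-i·(-4)·3.3059}=+0.791688+0.610926i ⇒ D=+0.000687-0.004201i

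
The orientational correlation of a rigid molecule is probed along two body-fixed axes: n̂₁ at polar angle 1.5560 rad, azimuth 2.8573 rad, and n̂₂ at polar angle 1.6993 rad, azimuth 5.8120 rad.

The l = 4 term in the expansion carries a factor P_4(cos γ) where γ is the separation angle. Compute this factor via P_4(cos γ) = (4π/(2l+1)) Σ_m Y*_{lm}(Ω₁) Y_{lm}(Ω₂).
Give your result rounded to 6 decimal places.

0.775174

Summing Y*_{l m}(θ₁,φ₁)·Y_{l m}(θ₂,φ₂) over m ∈ [−4, 4]; prefactor 4π/(2·4+1) = 1.396263:
  [-4]  conj(Y_{4,-4})(Ω₁) = (0.185855, -0.401400) ; Y_{4,-4}(Ω₂) = (-0.132208, 0.407192) ; Δ = (0.138875, 0.128747)
  [-3]  conj(Y_{4,-3})(Ω₁) = (-0.012178, 0.013944) ; Y_{4,-3}(Ω₂) = (-0.024502, -0.154537) ; Δ = (0.002453, 0.001540)
  [-2]  conj(Y_{4,-2})(Ω₁) = (-0.281397, 0.179805) ; Y_{4,-2}(Ω₂) = (-0.171191, -0.235572) ; Δ = (0.090530, 0.035508)
  [-1]  conj(Y_{4,-1})(Ω₁) = (0.020144, -0.005886) ; Y_{4,-1}(Ω₂) = (0.154565, 0.078744) ; Δ = (0.003577, 0.000676)
  [+0]  conj(Y_{4,0})(Ω₁) = (0.316662, -0.000000) ; Y_{4,0}(Ω₂) = (0.266237, 0.000000) ; Δ = (0.084307, 0.000000)
  [+1]  conj(Y_{4,1})(Ω₁) = (-0.020144, -0.005886) ; Y_{4,1}(Ω₂) = (-0.154565, 0.078744) ; Δ = (0.003577, -0.000676)
  [+2]  conj(Y_{4,2})(Ω₁) = (-0.281397, -0.179805) ; Y_{4,2}(Ω₂) = (-0.171191, 0.235572) ; Δ = (0.090530, -0.035508)
  [+3]  conj(Y_{4,3})(Ω₁) = (0.012178, 0.013944) ; Y_{4,3}(Ω₂) = (0.024502, -0.154537) ; Δ = (0.002453, -0.001540)
  [+4]  conj(Y_{4,4})(Ω₁) = (0.185855, 0.401400) ; Y_{4,4}(Ω₂) = (-0.132208, -0.407192) ; Δ = (0.138875, -0.128747)
Total Σ_m = (0.555178, 0.000000). Multiply by 1.396263: (0.775174, 0.000000). P_4(cos γ) = 0.775174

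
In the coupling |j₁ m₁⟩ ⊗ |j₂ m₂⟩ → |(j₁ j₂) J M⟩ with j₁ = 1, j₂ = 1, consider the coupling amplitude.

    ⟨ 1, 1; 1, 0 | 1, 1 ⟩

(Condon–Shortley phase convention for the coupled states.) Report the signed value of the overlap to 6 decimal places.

+√(1/2) = +0.707107

triangle: 1!*1!*1!/4! = 1/24
(j±m)!: 2!*0!*1!*1!*2!*0! = 4
prefactor² = (2J+1)*Δ*N² = 1/2
  k=0: +1/(0!*1!*0!*1!*1!*0!) = 1
Σ = 1  ⇒  CG² = 1/2*1² = 1/2
CG = +√(1/2) = +0.707107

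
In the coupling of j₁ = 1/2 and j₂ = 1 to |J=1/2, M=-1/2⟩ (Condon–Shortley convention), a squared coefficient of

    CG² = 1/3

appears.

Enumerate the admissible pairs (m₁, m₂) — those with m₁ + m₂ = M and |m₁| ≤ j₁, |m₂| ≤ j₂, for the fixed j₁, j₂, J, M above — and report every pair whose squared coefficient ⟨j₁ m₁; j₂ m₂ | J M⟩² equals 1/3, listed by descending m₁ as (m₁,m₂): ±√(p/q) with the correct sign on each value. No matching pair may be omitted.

Admissible pairs with m₁+m₂ = M = -1/2: (-1/2,0), (1/2,-1)
  (m₁,m₂)=(1/2,-1): CG² = 2/3, CG = +√(2/3)
  (m₁,m₂)=(-1/2,0): CG² = 1/3, CG = −√(1/3)   ← matches the target
Pairs with CG² = 1/3: (-1/2,0): −√(1/3)

(-1/2,0): −√(1/3)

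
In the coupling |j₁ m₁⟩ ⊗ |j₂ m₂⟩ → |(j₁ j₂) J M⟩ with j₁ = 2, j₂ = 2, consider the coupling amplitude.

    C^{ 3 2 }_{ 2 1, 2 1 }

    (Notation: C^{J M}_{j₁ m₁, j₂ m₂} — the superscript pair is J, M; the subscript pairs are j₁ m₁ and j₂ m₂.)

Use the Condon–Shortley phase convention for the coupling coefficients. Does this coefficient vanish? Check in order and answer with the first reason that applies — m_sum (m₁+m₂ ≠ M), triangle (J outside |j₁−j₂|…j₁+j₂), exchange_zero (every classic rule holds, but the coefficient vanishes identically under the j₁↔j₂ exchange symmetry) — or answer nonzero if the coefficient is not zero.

exchange_zero

m-sum: m₁+m₂ = 1+1 = 2, M = 2  ✓
triangle: |j₁−j₂| = 0 ≤ J = 3 ≤ j₁+j₂ = 4  ✓
exchange: j₁=j₂ and m₁=m₂, and (−1)^(j₁+j₂−J) = (−1)^1 = −1 forces ⟨j₁m₁;j₂m₂|JM⟩ = −⟨j₂m₂;j₁m₁|JM⟩ = −⟨j₁m₁;j₂m₂|JM⟩ ⇒ the coefficient vanishes identically
Racah sum check: Σ_k collapses to 0 ⇒ CG = 0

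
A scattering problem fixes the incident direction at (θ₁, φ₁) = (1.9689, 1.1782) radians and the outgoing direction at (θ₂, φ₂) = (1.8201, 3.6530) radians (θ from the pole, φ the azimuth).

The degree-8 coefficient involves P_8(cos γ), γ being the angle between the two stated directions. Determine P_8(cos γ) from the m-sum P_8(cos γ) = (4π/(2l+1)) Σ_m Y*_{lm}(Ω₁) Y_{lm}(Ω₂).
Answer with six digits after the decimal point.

0.227345

Summing Y*_{l m}(θ₁,φ₁)·Y_{l m}(θ₂,φ₂) over m ∈ [−8, 8]; prefactor 4π/(2·8+1) = 0.739198:
  [-8]  conj(Y_{8,-8})(Ω₁) = -0.268692-0.000221i ; Y_{8,-8}(Ω₂) = -0.233319+0.326040i ; Δ = +0.062763-0.087553i
  [-7]  conj(Y_{8,-7})(Ω₁) = +0.173275-0.417472i ; Y_{8,-7}(Ω₂) = -0.369714+0.173268i ; Δ = +0.008273+0.184368i
  [-6]  conj(Y_{8,-6})(Ω₁) = +0.204697+0.204950i ; Y_{8,-6}(Ω₂) = +0.027011+0.001979i ; Δ = +0.005123+0.005941i
  [-5]  conj(Y_{8,-5})(Ω₁) = +0.144566-0.059794i ; Y_{8,-5}(Ω₂) = +0.298428+0.197470i ; Δ = +0.054950+0.010703i
  [-4]  conj(Y_{8,-4})(Ω₁) = -0.000145+0.351566i ; Y_{8,-4}(Ω₂) = +0.046635+0.090718i ; Δ = -0.031900+0.016382i
  [-3]  conj(Y_{8,-3})(Ω₁) = -0.006524-0.002705i ; Y_{8,-3}(Ω₂) = +0.011201-0.306110i ; Δ = -0.000901+0.001967i
  [-2]  conj(Y_{8,-2})(Ω₁) = -0.235523+0.235426i ; Y_{8,-2}(Ω₂) = +0.080673-0.132180i ; Δ = +0.012118+0.050124i
  [-1]  conj(Y_{8,-1})(Ω₁) = -0.028241-0.068199i ; Y_{8,-1}(Ω₂) = -0.242942+0.136341i ; Δ = +0.016159+0.012718i
  [+0]  conj(Y_{8,0})(Ω₁) = -0.321037-0.000000i ; Y_{8,0}(Ω₂) = -0.169406+0.000000i ; Δ = +0.054385+0.000000i
  [+1]  conj(Y_{8,1})(Ω₁) = +0.028241-0.068199i ; Y_{8,1}(Ω₂) = +0.242942+0.136341i ; Δ = +0.016159-0.012718i
  [+2]  conj(Y_{8,2})(Ω₁) = -0.235523-0.235426i ; Y_{8,2}(Ω₂) = +0.080673+0.132180i ; Δ = +0.012118-0.050124i
  [+3]  conj(Y_{8,3})(Ω₁) = +0.006524-0.002705i ; Y_{8,3}(Ω₂) = -0.011201-0.306110i ; Δ = -0.000901-0.001967i
  [+4]  conj(Y_{8,4})(Ω₁) = -0.000145-0.351566i ; Y_{8,4}(Ω₂) = +0.046635-0.090718i ; Δ = -0.031900-0.016382i
  [+5]  conj(Y_{8,5})(Ω₁) = -0.144566-0.059794i ; Y_{8,5}(Ω₂) = -0.298428+0.197470i ; Δ = +0.054950-0.010703i
  [+6]  conj(Y_{8,6})(Ω₁) = +0.204697-0.204950i ; Y_{8,6}(Ω₂) = +0.027011-0.001979i ; Δ = +0.005123-0.005941i
  [+7]  conj(Y_{8,7})(Ω₁) = -0.173275-0.417472i ; Y_{8,7}(Ω₂) = +0.369714+0.173268i ; Δ = +0.008273-0.184368i
  [+8]  conj(Y_{8,8})(Ω₁) = -0.268692+0.000221i ; Y_{8,8}(Ω₂) = -0.233319-0.326040i ; Δ = +0.062763+0.087553i
Total Σ_m = +0.307556+0.000000i. Multiply by 0.739198: +0.227345+0.000000i. P_8(cos γ) = 0.227345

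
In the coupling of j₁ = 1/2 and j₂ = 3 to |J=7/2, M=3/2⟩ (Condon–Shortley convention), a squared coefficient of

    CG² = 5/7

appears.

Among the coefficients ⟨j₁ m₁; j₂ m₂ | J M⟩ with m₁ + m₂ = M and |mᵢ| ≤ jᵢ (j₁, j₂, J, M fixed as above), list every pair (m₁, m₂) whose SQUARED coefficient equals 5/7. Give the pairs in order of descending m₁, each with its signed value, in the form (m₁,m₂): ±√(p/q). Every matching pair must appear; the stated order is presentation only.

(1/2,1): +√(5/7)

Admissible pairs with m₁+m₂ = M = 3/2: (-1/2,2), (1/2,1)
  (m₁,m₂)=(1/2,1): CG² = 5/7, CG = +√(5/7)   ← matches the target
  (m₁,m₂)=(-1/2,2): CG² = 2/7, CG = +√(2/7)
Pairs with CG² = 5/7: (1/2,1): +√(5/7)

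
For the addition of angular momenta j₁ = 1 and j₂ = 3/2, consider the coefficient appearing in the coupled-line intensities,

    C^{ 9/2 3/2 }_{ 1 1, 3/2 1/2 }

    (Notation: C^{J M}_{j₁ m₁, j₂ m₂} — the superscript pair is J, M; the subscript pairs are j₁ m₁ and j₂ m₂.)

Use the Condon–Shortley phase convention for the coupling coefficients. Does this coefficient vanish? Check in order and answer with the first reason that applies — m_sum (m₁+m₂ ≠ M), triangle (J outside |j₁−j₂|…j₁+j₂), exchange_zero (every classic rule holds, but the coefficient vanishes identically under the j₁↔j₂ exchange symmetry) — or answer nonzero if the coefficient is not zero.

m-sum: m₁+m₂ = 1+1/2 = 3/2, M = 3/2  ✓
triangle: need |j₁−j₂| ≤ J ≤ j₁+j₂, i.e. J ∈ [1/2, 5/2]; J = 9/2 is outside ✗ ⇒ coefficient is 0

triangle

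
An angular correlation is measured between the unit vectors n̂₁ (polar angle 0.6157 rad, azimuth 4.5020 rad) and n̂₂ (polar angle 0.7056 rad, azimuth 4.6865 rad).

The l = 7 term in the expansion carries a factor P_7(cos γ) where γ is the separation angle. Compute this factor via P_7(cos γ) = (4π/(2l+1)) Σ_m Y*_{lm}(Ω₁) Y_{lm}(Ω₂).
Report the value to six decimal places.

Expand P_7 via completeness: Σ_{m} conj(Y_{7,m}) at Ω₁ times Y_{7,m} at Ω₂ —
  m=-7: Y*=0.01066 + 0.00105j  Y=0.00435 - 0.02372j  product 0.00007 - 0.00025j
  m=-6: Y*=-0.01721 + 0.05400j  Y=-0.10465 - 0.01639j  product 0.00269 - 0.00537j
  m=-5: Y*=-0.15690 - 0.08960j  Y=-0.03549 + 0.27262j  product 0.02999 - 0.03960j
  m=-4: Y*=0.25153 - 0.28149j  Y=0.44544 + 0.04629j  product 0.12507 - 0.11374j
  m=-3: Y*=0.28332 + 0.38763j  Y=0.02990 - 0.38417j  product 0.15739 - 0.09725j
  m=-2: Y*=-0.20242 + 0.09059j  Y=0.03626 + 0.00188j  product -0.00751 + 0.00290j
  m=-1: Y*=0.06085 + 0.28495j  Y=0.01020 - 0.39385j  product 0.11285 - 0.02106j
  m=+0: Y*=-0.32785 + 0.00000j  Y=-0.08795 + 0.00000j  product 0.02883 + 0.00000j
  m=+1: Y*=-0.06085 + 0.28495j  Y=-0.01020 - 0.39385j  product 0.11285 + 0.02106j
  m=+2: Y*=-0.20242 - 0.09059j  Y=0.03626 - 0.00188j  product -0.00751 - 0.00290j
  m=+3: Y*=-0.28332 + 0.38763j  Y=-0.02990 - 0.38417j  product 0.15739 + 0.09725j
  m=+4: Y*=0.25153 + 0.28149j  Y=0.44544 - 0.04629j  product 0.12507 + 0.11374j
  m=+5: Y*=0.15690 - 0.08960j  Y=0.03549 + 0.27262j  product 0.02999 + 0.03960j
  m=+6: Y*=-0.01721 - 0.05400j  Y=-0.10465 + 0.01639j  product 0.00269 + 0.00537j
  m=+7: Y*=-0.01066 + 0.00105j  Y=-0.00435 - 0.02372j  product 0.00007 + 0.00025j
Σ over m = 0.86993 - 0.00000j; ×(4π/15) → 0.72879 - 0.00000j. Real part: 0.728790

0.728790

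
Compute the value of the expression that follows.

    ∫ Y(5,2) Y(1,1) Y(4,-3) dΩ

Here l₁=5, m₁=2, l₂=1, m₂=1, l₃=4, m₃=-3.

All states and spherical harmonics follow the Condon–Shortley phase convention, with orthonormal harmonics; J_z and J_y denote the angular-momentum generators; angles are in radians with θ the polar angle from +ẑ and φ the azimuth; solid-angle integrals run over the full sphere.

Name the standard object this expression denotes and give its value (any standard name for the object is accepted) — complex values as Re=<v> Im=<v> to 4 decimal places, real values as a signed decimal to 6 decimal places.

This is a Gaunt coefficient — the integral of a triple product of spherical harmonics over the sphere.
m-sum 0 ✓  L=10 even ✓  4≤4≤6 ✓
Π(2lᵢ+1) = 11×3×9 = 297
triangle coeff Δ(5,1,4) = 1/495
Σ_t [1,1]: t=1:−1/576 = -1/576
(3j)²=5/99 [(5 1 4; 0 0 0)], sign=-1
Σ_t [2,2]: t=2:+1/10080 = 1/10080
(3j)²=1/165 [(5 1 4; 2 1 -3)], sign=-1
⇒ 4πI² = 1/11
I = (+1)√(1/11/(4π)) = 0.08505478

Gaunt coefficient, +0.085055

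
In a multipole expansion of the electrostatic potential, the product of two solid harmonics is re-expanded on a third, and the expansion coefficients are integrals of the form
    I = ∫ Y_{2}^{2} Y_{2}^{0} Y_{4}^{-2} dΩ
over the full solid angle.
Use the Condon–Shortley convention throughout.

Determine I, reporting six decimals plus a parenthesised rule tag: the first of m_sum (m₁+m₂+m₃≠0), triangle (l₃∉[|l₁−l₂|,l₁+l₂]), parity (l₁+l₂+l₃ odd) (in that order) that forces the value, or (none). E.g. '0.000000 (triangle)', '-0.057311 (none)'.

Checks pass: Σm=0; 8 even; l₃=4∈[0,4].
(2·2+1)(2·2+1)(2·4+1) = 225
Δ: 0! 4! 4! / 9! → 1/630
sum: t=0:+1/16 = 1/16
3j²(2 2 4; 0 0 0) = Δ·Π!·Σ² = 2/35  (sign +1)
sum: t=0:+1/96 = 1/96
3j²(2 2 4; 2 0 -2) = Δ·Π!·Σ² = 1/42  (sign +1)
combine: 4πI² = 225·2/35·1/42 = 15/49
take √, sign +1: I = 0.15607835
No selection rule forces the value: the integral is nonzero (none).

0.156078 (none)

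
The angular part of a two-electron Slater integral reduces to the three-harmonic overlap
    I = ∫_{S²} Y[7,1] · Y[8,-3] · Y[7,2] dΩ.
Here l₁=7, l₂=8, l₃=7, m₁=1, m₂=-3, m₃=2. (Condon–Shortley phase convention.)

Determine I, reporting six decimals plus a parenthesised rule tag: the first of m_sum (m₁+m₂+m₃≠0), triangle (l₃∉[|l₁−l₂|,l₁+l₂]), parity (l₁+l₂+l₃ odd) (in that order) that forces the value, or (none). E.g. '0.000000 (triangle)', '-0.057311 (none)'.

Rules hold: Σm=0, L=22 even, 1≤7≤15.
N = 15·17·15 = 3825
Δ = 8!·6!·8!/23! = 1/22086194130
Racah Σ t=1..7: t=1:−1/18289152000 t=2:+1/248832000 t=3:−1/24883200 t=4:+1/11943936 t=5:−1/24883200 t=6:+1/248832000 t=7:−1/18289152000 = 11/975421440
⇒ 3j(7 8 7; 0 0 0)² = 1750/289731, sgn -1
Racah Σ t=0..5: t=0:+1/20901888000 t=1:−1/348364800 t=2:+1/49766400 t=3:−1/37324800 t=4:+1/139345920 t=5:−1/3483648000 = -11/4180377600
⇒ 3j(7 8 7; 1 -3 2)² = 550/289731, sgn +1
4πI² = N·(3j₀)²·(3jₘ)² = 24062500/548653937
I = -1·√(0.0438573/4π) = -0.05907670
No selection rule forces the value: the integral is nonzero (none).

-0.059077 (none)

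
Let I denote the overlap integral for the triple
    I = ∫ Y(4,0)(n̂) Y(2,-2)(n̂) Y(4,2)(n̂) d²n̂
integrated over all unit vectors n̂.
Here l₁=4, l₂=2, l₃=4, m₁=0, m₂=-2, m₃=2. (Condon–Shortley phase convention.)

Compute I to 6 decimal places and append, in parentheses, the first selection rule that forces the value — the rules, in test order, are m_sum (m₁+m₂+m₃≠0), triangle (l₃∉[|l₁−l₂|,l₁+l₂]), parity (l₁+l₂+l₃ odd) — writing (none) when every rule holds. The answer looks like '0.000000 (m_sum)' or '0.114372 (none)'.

m-sum 0 ✓  L=10 even ✓  2≤4≤6 ✓
Π(2lᵢ+1) = 9×5×9 = 405
triangle coeff Δ(4,2,4) = 1/13860
Σ_t [0,2]: t=0:+1/192 t=1:−1/36 t=2:+1/192 = -5/288
(3j)²=20/693 [(4 2 4; 0 0 0)], sign=-1
Σ_t [0,0]: t=0:+1/192 = 1/192
(3j)²=3/77 [(4 2 4; 0 -2 2)], sign=+1
⇒ 4πI² = 2700/5929
I = (-1)√(2700/5929/(4π)) = -0.19036462
No selection rule forces the value: the integral is nonzero (none).

-0.190365 (none)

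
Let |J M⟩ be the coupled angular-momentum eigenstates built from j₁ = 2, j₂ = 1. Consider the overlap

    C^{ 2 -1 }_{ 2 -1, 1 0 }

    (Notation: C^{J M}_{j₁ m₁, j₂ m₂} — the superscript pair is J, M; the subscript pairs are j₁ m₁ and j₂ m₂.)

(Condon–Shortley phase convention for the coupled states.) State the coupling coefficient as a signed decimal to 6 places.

-0.408248

triangle: 1!·3!·1!/6! = 6/720
(j±m)!: 1!·3!·1!·1!·1!·3! = 36
prefactor² = (2J+1)·Δ·N² = 3/2
  k=0: +1/(0!·1!·3!·1!·0!·0!) = 1/6
  k=1: −1/(1!·0!·2!·0!·1!·1!) = -1/2
Σ = -1/3  ⇒  CG² = 3/2·(-1/3)² = 1/6
CG = −√(1/6) = -0.408248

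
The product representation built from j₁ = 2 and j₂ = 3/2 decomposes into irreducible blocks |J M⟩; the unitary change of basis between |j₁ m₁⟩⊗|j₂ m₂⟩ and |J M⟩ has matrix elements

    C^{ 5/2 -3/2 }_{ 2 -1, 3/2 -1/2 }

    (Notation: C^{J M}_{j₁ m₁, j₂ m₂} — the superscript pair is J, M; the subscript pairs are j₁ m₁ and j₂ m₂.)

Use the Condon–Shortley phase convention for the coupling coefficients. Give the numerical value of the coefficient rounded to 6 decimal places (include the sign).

-0.169031

triangle: 1!*3!*2!/7! = 12/5040
(j±m)!: 1!*3!*1!*2!*1!*4! = 288
prefactor² = (2J+1)*Δ*N² = 144/35
  k=0: +1/(0!*1!*3!*1!*0!*1!) = 1/6
  k=1: −1/(1!*0!*2!*0!*1!*2!) = -1/4
Σ = -1/12  ⇒  CG² = 144/35*(-1/12)² = 1/35
CG = −√(1/35) = -0.169031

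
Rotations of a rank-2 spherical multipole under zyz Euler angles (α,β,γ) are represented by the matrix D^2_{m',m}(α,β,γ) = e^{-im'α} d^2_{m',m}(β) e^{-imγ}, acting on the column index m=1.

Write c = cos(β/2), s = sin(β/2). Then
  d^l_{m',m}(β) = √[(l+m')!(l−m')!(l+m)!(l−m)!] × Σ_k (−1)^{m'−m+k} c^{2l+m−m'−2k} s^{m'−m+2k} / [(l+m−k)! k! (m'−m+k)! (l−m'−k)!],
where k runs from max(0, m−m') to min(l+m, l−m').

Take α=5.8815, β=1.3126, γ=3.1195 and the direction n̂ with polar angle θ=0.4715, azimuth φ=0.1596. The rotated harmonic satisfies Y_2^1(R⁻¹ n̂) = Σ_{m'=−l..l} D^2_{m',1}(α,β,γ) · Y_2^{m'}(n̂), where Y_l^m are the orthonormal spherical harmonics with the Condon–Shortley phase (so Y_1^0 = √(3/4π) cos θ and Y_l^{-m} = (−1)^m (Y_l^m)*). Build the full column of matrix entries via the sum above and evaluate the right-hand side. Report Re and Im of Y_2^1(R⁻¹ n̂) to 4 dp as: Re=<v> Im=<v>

Need the full column D^2_{m',1} for m'=−2..2 at α=5.8815, β=1.3126, γ=3.1195.
cos(β/2)=0.792255, sin(β/2)=0.610190
d^2_{-2,1}: single k=3 term ⇒ +0.359989;  D = -0.255598+0.253500i
d^2_{-1,1}: k∈[2..3] ⇒ +0.701102 -0.138631 = +0.562472;  D = -0.522432+0.208419i
d^2_{0,1}: k∈[1..2] ⇒ +0.743252 -0.440895 = +0.302357;  D = -0.302283-0.006679i
d^2_{1,1}: k∈[0..1] ⇒ +0.393968 -0.701102 = -0.307134;  D = +0.279966+0.126296i
d^2_{2,1}: single k=0 term ⇒ -0.606863;  D = +0.411584+0.445960i
Y_2^{m'}(θ=0.4715,φ=0.1596) and Σ D·Y over m':
  (-0.2556+0.2535i)·(+0.0757-0.0250i)  (-0.5224+0.2084i)·(+0.3086-0.0497i)  (-0.3023-0.0067i)·(+0.4356+0.0000i)  (+0.2800+0.1263i)·(-0.3086-0.0497i)  (+0.4116+0.4460i)·(+0.0757+0.0250i)
Y_2^1(R⁻¹ n̂) = -0.355704+0.104098i

Re=-0.3557 Im=0.1041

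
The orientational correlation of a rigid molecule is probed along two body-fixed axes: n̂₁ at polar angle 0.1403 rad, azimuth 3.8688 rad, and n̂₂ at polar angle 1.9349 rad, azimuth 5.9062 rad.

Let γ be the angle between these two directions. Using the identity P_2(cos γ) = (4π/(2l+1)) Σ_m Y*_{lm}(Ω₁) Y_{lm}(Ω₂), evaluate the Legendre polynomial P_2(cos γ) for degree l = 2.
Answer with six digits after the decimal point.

Term-by-term m-sum for l=2 (normalisation 4π/5 = 2.513274):
  m=-2: Y*=0.00088 + 0.00750j  Y=0.24588 + 0.23089j  product -0.00152 + 0.00205j
  m=-1: Y*=-0.07991 - 0.07111j  Y=-0.23903 - 0.09464j  product 0.01237 + 0.02456j
  m=+0: Y*=0.61228 + 0.00000j  Y=-0.19540 + 0.00000j  product -0.11964 + 0.00000j
  m=+1: Y*=0.07991 - 0.07111j  Y=0.23903 - 0.09464j  product 0.01237 - 0.02456j
  m=+2: Y*=0.00088 - 0.00750j  Y=0.24588 - 0.23089j  product -0.00152 - 0.00205j
Σ over m = -0.09793 + 0.00000j; ×(4π/5) → -0.24613 + 0.00000j. Real part: -0.246129

-0.246129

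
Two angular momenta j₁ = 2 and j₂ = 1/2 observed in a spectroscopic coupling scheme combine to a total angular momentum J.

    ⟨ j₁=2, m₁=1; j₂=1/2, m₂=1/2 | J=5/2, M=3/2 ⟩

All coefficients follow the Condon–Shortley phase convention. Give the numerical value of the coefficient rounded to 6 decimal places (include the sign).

+√(4/5) = +0.894427

j₁+j₂−J=0  J+j₁−j₂=4  J−j₁+j₂=1  j₁+j₂+J+1=6
(j₁±m₁, j₂±m₂, J±M) = (3,1,1,0,4,1)
P² = 144/5
sum k=0..0:
  [0] +1/6 = 1/6
S = 1/6
C² = P²·S² = 4/5 ; C = +0.894427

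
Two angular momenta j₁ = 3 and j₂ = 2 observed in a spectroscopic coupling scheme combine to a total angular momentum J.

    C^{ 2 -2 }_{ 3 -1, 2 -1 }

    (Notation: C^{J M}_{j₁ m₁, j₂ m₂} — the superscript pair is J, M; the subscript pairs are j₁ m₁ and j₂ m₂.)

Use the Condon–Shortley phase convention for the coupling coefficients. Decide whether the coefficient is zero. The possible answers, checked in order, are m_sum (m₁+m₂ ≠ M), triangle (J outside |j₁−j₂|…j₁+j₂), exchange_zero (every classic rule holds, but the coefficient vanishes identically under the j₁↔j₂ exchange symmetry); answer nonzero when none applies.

m-sum: m₁+m₂ = -1+(-1) = -2, M = -2  ✓
triangle: |j₁−j₂| = 1 ≤ J = 2 ≤ j₁+j₂ = 5  ✓
exchange: j₁≠j₂ or m₁≠m₂ — the exchange symmetry imposes no constraint here
value check: CG = −√(3/14) = -0.462910 ≠ 0

nonzero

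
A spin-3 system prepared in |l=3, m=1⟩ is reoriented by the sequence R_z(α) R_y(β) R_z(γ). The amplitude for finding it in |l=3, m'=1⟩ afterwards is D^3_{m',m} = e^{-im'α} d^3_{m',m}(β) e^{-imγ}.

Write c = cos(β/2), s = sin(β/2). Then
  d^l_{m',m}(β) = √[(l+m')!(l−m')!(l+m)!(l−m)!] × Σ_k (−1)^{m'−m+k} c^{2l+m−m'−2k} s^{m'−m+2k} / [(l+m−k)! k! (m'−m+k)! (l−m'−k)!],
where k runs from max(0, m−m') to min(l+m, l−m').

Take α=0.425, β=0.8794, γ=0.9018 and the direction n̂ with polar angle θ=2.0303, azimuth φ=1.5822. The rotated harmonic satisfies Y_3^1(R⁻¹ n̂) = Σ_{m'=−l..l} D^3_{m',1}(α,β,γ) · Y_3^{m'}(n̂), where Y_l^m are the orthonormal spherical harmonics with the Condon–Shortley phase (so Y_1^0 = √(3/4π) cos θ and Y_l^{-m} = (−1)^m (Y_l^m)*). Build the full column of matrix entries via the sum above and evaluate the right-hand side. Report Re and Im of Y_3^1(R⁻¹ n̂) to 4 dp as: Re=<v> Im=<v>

Re=0.3225 Im=0.0197

Need the full column D^3_{m',1} for m'=−3..3 at α=0.4250, β=0.8794, γ=0.9018.
cos(β/2)=0.904879, sin(β/2)=0.425668
d^3_{-3,1}: single k=4 term ⇒ +0.104114;  D = +0.096948+0.037960i
d^3_{-2,1}: k∈[3..4] ⇒ +0.361422 -0.039989 = +0.321433;  D = +0.321002-0.016643i
d^3_{-1,1}: k∈[2..4] ⇒ +0.728880 -0.215058 +0.005949 = +0.519771;  D = +0.461800-0.238543i
d^3_{0,1}: k∈[1..3] ⇒ +0.894572 -0.593878 +0.043806 = +0.344500;  D = +0.213659-0.270241i
d^3_{1,1}: k∈[0..2] ⇒ +0.548964 -0.971840 +0.161293 = -0.261582;  D = -0.063194+0.253834i
d^3_{2,1}: k∈[0..1] ⇒ -0.816629 +0.361422 = -0.455206;  D = +0.081945+0.447770i
d^3_{3,1}: single k=0 term ⇒ +0.470490;  D = -0.267985-0.386710i
Y_3^{m'}(θ=2.0303,φ=1.5822) and Σ D·Y over m':
  (+0.0969+0.0380i)·(+0.0103+0.3002i)  (+0.3210-0.0166i)·(+0.3640-0.0083i)  (+0.4618-0.2385i)·(+0.0001+0.0048i)  (+0.2137-0.2702i)·(+0.3337+0.0000i)  (-0.0632+0.2538i)·(-0.0001+0.0048i)  (+0.0819+0.4478i)·(+0.3640+0.0083i)  (-0.2680-0.3867i)·(-0.0103+0.3002i)
Y_3^1(R⁻¹ n̂) = +0.322532+0.019652i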